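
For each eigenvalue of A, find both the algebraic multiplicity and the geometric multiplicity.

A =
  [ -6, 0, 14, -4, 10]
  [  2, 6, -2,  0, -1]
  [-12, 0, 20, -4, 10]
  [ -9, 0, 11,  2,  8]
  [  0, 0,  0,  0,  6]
λ = 4: alg = 1, geom = 1; λ = 6: alg = 4, geom = 2

Step 1 — factor the characteristic polynomial to read off the algebraic multiplicities:
  χ_A(x) = (x - 6)^4*(x - 4)

Step 2 — compute geometric multiplicities via the rank-nullity identity g(λ) = n − rank(A − λI):
  rank(A − (4)·I) = 4, so dim ker(A − (4)·I) = n − 4 = 1
  rank(A − (6)·I) = 3, so dim ker(A − (6)·I) = n − 3 = 2

Summary:
  λ = 4: algebraic multiplicity = 1, geometric multiplicity = 1
  λ = 6: algebraic multiplicity = 4, geometric multiplicity = 2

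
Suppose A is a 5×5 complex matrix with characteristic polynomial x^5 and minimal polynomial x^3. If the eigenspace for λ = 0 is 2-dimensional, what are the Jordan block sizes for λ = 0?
Block sizes for λ = 0: [3, 2]

Step 1 — from the characteristic polynomial, algebraic multiplicity of λ = 0 is 5. From dim ker(A − (0)·I) = 2, there are exactly 2 Jordan blocks for λ = 0.
Step 2 — from the minimal polynomial, the factor (x − 0)^3 tells us the largest block for λ = 0 has size 3.
Step 3 — with total size 5, 2 blocks, and largest block 3, the block sizes (in nonincreasing order) are [3, 2].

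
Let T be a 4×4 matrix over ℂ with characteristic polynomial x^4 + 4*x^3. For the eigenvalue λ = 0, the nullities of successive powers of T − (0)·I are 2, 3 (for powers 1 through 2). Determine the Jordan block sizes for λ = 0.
Block sizes for λ = 0: [2, 1]

From the dimensions of kernels of powers, the number of Jordan blocks of size at least j is d_j − d_{j−1} where d_j = dim ker(N^j) (with d_0 = 0). Computing the differences gives [2, 1].
The number of blocks of size exactly k is (#blocks of size ≥ k) − (#blocks of size ≥ k + 1), so the partition is: 1 block(s) of size 1, 1 block(s) of size 2.
In nonincreasing order the block sizes are [2, 1].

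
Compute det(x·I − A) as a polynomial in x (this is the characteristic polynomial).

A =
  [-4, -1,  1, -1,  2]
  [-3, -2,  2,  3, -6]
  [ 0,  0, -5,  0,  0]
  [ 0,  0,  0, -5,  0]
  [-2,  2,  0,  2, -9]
x^5 + 25*x^4 + 250*x^3 + 1250*x^2 + 3125*x + 3125

Expanding det(x·I − A) (e.g. by cofactor expansion or by noting that A is similar to its Jordan form J, which has the same characteristic polynomial as A) gives
  χ_A(x) = x^5 + 25*x^4 + 250*x^3 + 1250*x^2 + 3125*x + 3125
which factors as (x + 5)^5. The eigenvalues (with algebraic multiplicities) are λ = -5 with multiplicity 5.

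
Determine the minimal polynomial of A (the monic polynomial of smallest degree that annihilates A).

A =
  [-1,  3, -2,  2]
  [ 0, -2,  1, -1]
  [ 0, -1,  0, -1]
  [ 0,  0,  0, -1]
x^3 + 3*x^2 + 3*x + 1

The characteristic polynomial is χ_A(x) = (x + 1)^4, so the eigenvalues are known. The minimal polynomial is
  m_A(x) = Π_λ (x − λ)^{k_λ}
where k_λ is the size of the *largest* Jordan block for λ (equivalently, the smallest k with (A − λI)^k v = 0 for every generalised eigenvector v of λ).

  λ = -1: largest Jordan block has size 3, contributing (x + 1)^3

So m_A(x) = (x + 1)^3 = x^3 + 3*x^2 + 3*x + 1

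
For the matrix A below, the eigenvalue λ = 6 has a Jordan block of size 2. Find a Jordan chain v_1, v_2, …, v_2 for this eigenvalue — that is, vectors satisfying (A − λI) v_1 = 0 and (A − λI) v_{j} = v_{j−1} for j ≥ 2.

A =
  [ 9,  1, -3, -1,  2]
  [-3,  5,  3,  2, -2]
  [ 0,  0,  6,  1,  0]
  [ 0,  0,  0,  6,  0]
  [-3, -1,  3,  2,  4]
A Jordan chain for λ = 6 of length 2:
v_1 = (3, -3, 0, 0, -3)ᵀ
v_2 = (1, 0, 0, 0, 0)ᵀ

Let N = A − (6)·I. We want v_2 with N^2 v_2 = 0 but N^1 v_2 ≠ 0; then v_{j-1} := N · v_j for j = 2, …, 2.

Pick v_2 = (1, 0, 0, 0, 0)ᵀ.
Then v_1 = N · v_2 = (3, -3, 0, 0, -3)ᵀ.

Sanity check: (A − (6)·I) v_1 = (0, 0, 0, 0, 0)ᵀ = 0. ✓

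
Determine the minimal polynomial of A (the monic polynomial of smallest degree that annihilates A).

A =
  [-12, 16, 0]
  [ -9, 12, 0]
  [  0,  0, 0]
x^2

The characteristic polynomial is χ_A(x) = x^3, so the eigenvalues are known. The minimal polynomial is
  m_A(x) = Π_λ (x − λ)^{k_λ}
where k_λ is the size of the *largest* Jordan block for λ (equivalently, the smallest k with (A − λI)^k v = 0 for every generalised eigenvector v of λ).

  λ = 0: largest Jordan block has size 2, contributing (x − 0)^2

So m_A(x) = x^2 = x^2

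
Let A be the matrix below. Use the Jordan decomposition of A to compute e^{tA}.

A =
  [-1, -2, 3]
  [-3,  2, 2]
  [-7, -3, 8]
e^{tA} =
  [t^2*exp(3*t)/2 - 4*t*exp(3*t) + exp(3*t), t^2*exp(3*t)/2 - 2*t*exp(3*t), -t^2*exp(3*t)/2 + 3*t*exp(3*t)]
  [t^2*exp(3*t)/2 - 3*t*exp(3*t), t^2*exp(3*t)/2 - t*exp(3*t) + exp(3*t), -t^2*exp(3*t)/2 + 2*t*exp(3*t)]
  [t^2*exp(3*t) - 7*t*exp(3*t), t^2*exp(3*t) - 3*t*exp(3*t), -t^2*exp(3*t) + 5*t*exp(3*t) + exp(3*t)]

Strategy: write A = P · J · P⁻¹ where J is a Jordan canonical form, so e^{tA} = P · e^{tJ} · P⁻¹, and e^{tJ} can be computed block-by-block.

A has Jordan form
J =
  [3, 1, 0]
  [0, 3, 1]
  [0, 0, 3]
(up to reordering of blocks).

Per-block formulas:
  For a 3×3 Jordan block J_3(3): exp(t · J_3(3)) = e^(3t)·(I + t·N + (t^2/2)·N^2), where N is the 3×3 nilpotent shift.

After assembling e^{tJ} and conjugating by P, we get:

e^{tA} =
  [t^2*exp(3*t)/2 - 4*t*exp(3*t) + exp(3*t), t^2*exp(3*t)/2 - 2*t*exp(3*t), -t^2*exp(3*t)/2 + 3*t*exp(3*t)]
  [t^2*exp(3*t)/2 - 3*t*exp(3*t), t^2*exp(3*t)/2 - t*exp(3*t) + exp(3*t), -t^2*exp(3*t)/2 + 2*t*exp(3*t)]
  [t^2*exp(3*t) - 7*t*exp(3*t), t^2*exp(3*t) - 3*t*exp(3*t), -t^2*exp(3*t) + 5*t*exp(3*t) + exp(3*t)]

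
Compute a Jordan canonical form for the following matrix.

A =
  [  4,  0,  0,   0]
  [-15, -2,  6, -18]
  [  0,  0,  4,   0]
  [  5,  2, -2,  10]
J_2(4) ⊕ J_1(4) ⊕ J_1(4)

The characteristic polynomial is
  det(x·I − A) = x^4 - 16*x^3 + 96*x^2 - 256*x + 256 = (x - 4)^4

Eigenvalues and multiplicities (the geometric multiplicity of λ is n − rank(A − λI), which equals the number of Jordan blocks for λ):
  λ = 4: algebraic multiplicity = 4, geometric multiplicity = 3

Determining the block sizes for each eigenvalue:
  λ = 4: 3 blocks summing to 4 forces exactly one block of size 2 and the rest size 1 → block sizes [2, 1, 1]

Assembling the blocks gives a Jordan form
J =
  [4, 1, 0, 0]
  [0, 4, 0, 0]
  [0, 0, 4, 0]
  [0, 0, 0, 4]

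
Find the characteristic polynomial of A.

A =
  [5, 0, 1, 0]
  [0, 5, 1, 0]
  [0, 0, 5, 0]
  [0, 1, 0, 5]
x^4 - 20*x^3 + 150*x^2 - 500*x + 625

Expanding det(x·I − A) (e.g. by cofactor expansion or by noting that A is similar to its Jordan form J, which has the same characteristic polynomial as A) gives
  χ_A(x) = x^4 - 20*x^3 + 150*x^2 - 500*x + 625
which factors as (x - 5)^4. The eigenvalues (with algebraic multiplicities) are λ = 5 with multiplicity 4.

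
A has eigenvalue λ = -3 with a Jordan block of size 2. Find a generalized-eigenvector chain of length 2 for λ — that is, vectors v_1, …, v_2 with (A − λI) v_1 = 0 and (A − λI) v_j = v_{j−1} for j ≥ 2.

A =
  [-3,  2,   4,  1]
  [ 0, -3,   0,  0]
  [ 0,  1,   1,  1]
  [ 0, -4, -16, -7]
A Jordan chain for λ = -3 of length 2:
v_1 = (2, 0, 1, -4)ᵀ
v_2 = (0, 1, 0, 0)ᵀ

Let N = A − (-3)·I. We want v_2 with N^2 v_2 = 0 but N^1 v_2 ≠ 0; then v_{j-1} := N · v_j for j = 2, …, 2.

Pick v_2 = (0, 1, 0, 0)ᵀ.
Then v_1 = N · v_2 = (2, 0, 1, -4)ᵀ.

Sanity check: (A − (-3)·I) v_1 = (0, 0, 0, 0)ᵀ = 0. ✓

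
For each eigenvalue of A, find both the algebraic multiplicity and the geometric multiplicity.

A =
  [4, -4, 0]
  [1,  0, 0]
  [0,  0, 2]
λ = 2: alg = 3, geom = 2

Step 1 — factor the characteristic polynomial to read off the algebraic multiplicities:
  χ_A(x) = (x - 2)^3

Step 2 — compute geometric multiplicities via the rank-nullity identity g(λ) = n − rank(A − λI):
  rank(A − (2)·I) = 1, so dim ker(A − (2)·I) = n − 1 = 2

Summary:
  λ = 2: algebraic multiplicity = 3, geometric multiplicity = 2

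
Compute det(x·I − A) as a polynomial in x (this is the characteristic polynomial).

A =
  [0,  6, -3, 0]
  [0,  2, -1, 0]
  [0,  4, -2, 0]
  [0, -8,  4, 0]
x^4

Expanding det(x·I − A) (e.g. by cofactor expansion or by noting that A is similar to its Jordan form J, which has the same characteristic polynomial as A) gives
  χ_A(x) = x^4
which factors as x^4. The eigenvalues (with algebraic multiplicities) are λ = 0 with multiplicity 4.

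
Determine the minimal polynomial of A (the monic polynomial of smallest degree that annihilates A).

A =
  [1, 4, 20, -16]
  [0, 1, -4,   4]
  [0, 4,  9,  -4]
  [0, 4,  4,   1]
x^2 - 6*x + 5

The characteristic polynomial is χ_A(x) = (x - 5)^2*(x - 1)^2, so the eigenvalues are known. The minimal polynomial is
  m_A(x) = Π_λ (x − λ)^{k_λ}
where k_λ is the size of the *largest* Jordan block for λ (equivalently, the smallest k with (A − λI)^k v = 0 for every generalised eigenvector v of λ).

  λ = 1: largest Jordan block has size 1, contributing (x − 1)
  λ = 5: largest Jordan block has size 1, contributing (x − 5)

So m_A(x) = (x - 5)*(x - 1) = x^2 - 6*x + 5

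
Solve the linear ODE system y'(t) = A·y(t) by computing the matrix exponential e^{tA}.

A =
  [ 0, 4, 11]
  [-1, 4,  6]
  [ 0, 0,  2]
e^{tA} =
  [-2*t*exp(2*t) + exp(2*t), 4*t*exp(2*t), t^2*exp(2*t) + 11*t*exp(2*t)]
  [-t*exp(2*t), 2*t*exp(2*t) + exp(2*t), t^2*exp(2*t)/2 + 6*t*exp(2*t)]
  [0, 0, exp(2*t)]

Strategy: write A = P · J · P⁻¹ where J is a Jordan canonical form, so e^{tA} = P · e^{tJ} · P⁻¹, and e^{tJ} can be computed block-by-block.

A has Jordan form
J =
  [2, 1, 0]
  [0, 2, 1]
  [0, 0, 2]
(up to reordering of blocks).

Per-block formulas:
  For a 3×3 Jordan block J_3(2): exp(t · J_3(2)) = e^(2t)·(I + t·N + (t^2/2)·N^2), where N is the 3×3 nilpotent shift.

After assembling e^{tJ} and conjugating by P, we get:

e^{tA} =
  [-2*t*exp(2*t) + exp(2*t), 4*t*exp(2*t), t^2*exp(2*t) + 11*t*exp(2*t)]
  [-t*exp(2*t), 2*t*exp(2*t) + exp(2*t), t^2*exp(2*t)/2 + 6*t*exp(2*t)]
  [0, 0, exp(2*t)]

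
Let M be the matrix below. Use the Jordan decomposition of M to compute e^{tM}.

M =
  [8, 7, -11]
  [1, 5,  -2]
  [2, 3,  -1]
e^{tM} =
  [t^2*exp(4*t)/2 + 4*t*exp(4*t) + exp(4*t), t^2*exp(4*t) + 7*t*exp(4*t), -3*t^2*exp(4*t)/2 - 11*t*exp(4*t)]
  [t^2*exp(4*t)/2 + t*exp(4*t), t^2*exp(4*t) + t*exp(4*t) + exp(4*t), -3*t^2*exp(4*t)/2 - 2*t*exp(4*t)]
  [t^2*exp(4*t)/2 + 2*t*exp(4*t), t^2*exp(4*t) + 3*t*exp(4*t), -3*t^2*exp(4*t)/2 - 5*t*exp(4*t) + exp(4*t)]

Strategy: write M = P · J · P⁻¹ where J is a Jordan canonical form, so e^{tM} = P · e^{tJ} · P⁻¹, and e^{tJ} can be computed block-by-block.

M has Jordan form
J =
  [4, 1, 0]
  [0, 4, 1]
  [0, 0, 4]
(up to reordering of blocks).

Per-block formulas:
  For a 3×3 Jordan block J_3(4): exp(t · J_3(4)) = e^(4t)·(I + t·N + (t^2/2)·N^2), where N is the 3×3 nilpotent shift.

After assembling e^{tJ} and conjugating by P, we get:

e^{tM} =
  [t^2*exp(4*t)/2 + 4*t*exp(4*t) + exp(4*t), t^2*exp(4*t) + 7*t*exp(4*t), -3*t^2*exp(4*t)/2 - 11*t*exp(4*t)]
  [t^2*exp(4*t)/2 + t*exp(4*t), t^2*exp(4*t) + t*exp(4*t) + exp(4*t), -3*t^2*exp(4*t)/2 - 2*t*exp(4*t)]
  [t^2*exp(4*t)/2 + 2*t*exp(4*t), t^2*exp(4*t) + 3*t*exp(4*t), -3*t^2*exp(4*t)/2 - 5*t*exp(4*t) + exp(4*t)]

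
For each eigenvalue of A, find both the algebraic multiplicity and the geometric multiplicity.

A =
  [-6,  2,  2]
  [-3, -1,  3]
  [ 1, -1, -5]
λ = -4: alg = 3, geom = 2

Step 1 — factor the characteristic polynomial to read off the algebraic multiplicities:
  χ_A(x) = (x + 4)^3

Step 2 — compute geometric multiplicities via the rank-nullity identity g(λ) = n − rank(A − λI):
  rank(A − (-4)·I) = 1, so dim ker(A − (-4)·I) = n − 1 = 2

Summary:
  λ = -4: algebraic multiplicity = 3, geometric multiplicity = 2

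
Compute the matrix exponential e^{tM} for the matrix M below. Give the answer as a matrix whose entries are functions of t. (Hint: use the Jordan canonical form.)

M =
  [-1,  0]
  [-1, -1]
e^{tM} =
  [exp(-t), 0]
  [-t*exp(-t), exp(-t)]

Strategy: write M = P · J · P⁻¹ where J is a Jordan canonical form, so e^{tM} = P · e^{tJ} · P⁻¹, and e^{tJ} can be computed block-by-block.

M has Jordan form
J =
  [-1,  1]
  [ 0, -1]
(up to reordering of blocks).

Per-block formulas:
  For a 2×2 Jordan block J_2(-1): exp(t · J_2(-1)) = e^(-1t)·(I + t·N), where N is the 2×2 nilpotent shift.

After assembling e^{tJ} and conjugating by P, we get:

e^{tM} =
  [exp(-t), 0]
  [-t*exp(-t), exp(-t)]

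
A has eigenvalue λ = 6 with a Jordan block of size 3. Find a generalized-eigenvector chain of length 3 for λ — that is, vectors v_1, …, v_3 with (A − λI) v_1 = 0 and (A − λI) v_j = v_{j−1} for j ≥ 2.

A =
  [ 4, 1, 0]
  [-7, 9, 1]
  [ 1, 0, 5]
A Jordan chain for λ = 6 of length 3:
v_1 = (-3, -6, -3)ᵀ
v_2 = (-2, -7, 1)ᵀ
v_3 = (1, 0, 0)ᵀ

Let N = A − (6)·I. We want v_3 with N^3 v_3 = 0 but N^2 v_3 ≠ 0; then v_{j-1} := N · v_j for j = 3, …, 2.

Pick v_3 = (1, 0, 0)ᵀ.
Then v_2 = N · v_3 = (-2, -7, 1)ᵀ.
Then v_1 = N · v_2 = (-3, -6, -3)ᵀ.

Sanity check: (A − (6)·I) v_1 = (0, 0, 0)ᵀ = 0. ✓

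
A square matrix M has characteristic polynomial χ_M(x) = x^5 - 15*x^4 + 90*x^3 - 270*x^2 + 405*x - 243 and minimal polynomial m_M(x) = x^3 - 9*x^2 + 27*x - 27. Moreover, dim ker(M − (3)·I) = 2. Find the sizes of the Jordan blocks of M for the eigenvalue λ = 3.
Block sizes for λ = 3: [3, 2]

Step 1 — from the characteristic polynomial, algebraic multiplicity of λ = 3 is 5. From dim ker(M − (3)·I) = 2, there are exactly 2 Jordan blocks for λ = 3.
Step 2 — from the minimal polynomial, the factor (x − 3)^3 tells us the largest block for λ = 3 has size 3.
Step 3 — with total size 5, 2 blocks, and largest block 3, the block sizes (in nonincreasing order) are [3, 2].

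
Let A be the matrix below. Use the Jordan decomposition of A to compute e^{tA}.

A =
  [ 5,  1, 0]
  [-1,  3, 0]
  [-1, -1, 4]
e^{tA} =
  [t*exp(4*t) + exp(4*t), t*exp(4*t), 0]
  [-t*exp(4*t), -t*exp(4*t) + exp(4*t), 0]
  [-t*exp(4*t), -t*exp(4*t), exp(4*t)]

Strategy: write A = P · J · P⁻¹ where J is a Jordan canonical form, so e^{tA} = P · e^{tJ} · P⁻¹, and e^{tJ} can be computed block-by-block.

A has Jordan form
J =
  [4, 1, 0]
  [0, 4, 0]
  [0, 0, 4]
(up to reordering of blocks).

Per-block formulas:
  For a 2×2 Jordan block J_2(4): exp(t · J_2(4)) = e^(4t)·(I + t·N), where N is the 2×2 nilpotent shift.
  For a 1×1 block at λ = 4: exp(t · [4]) = [e^(4t)].

After assembling e^{tJ} and conjugating by P, we get:

e^{tA} =
  [t*exp(4*t) + exp(4*t), t*exp(4*t), 0]
  [-t*exp(4*t), -t*exp(4*t) + exp(4*t), 0]
  [-t*exp(4*t), -t*exp(4*t), exp(4*t)]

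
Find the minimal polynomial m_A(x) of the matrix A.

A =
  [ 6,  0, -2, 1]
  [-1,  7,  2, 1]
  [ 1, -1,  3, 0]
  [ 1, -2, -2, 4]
x^2 - 10*x + 25

The characteristic polynomial is χ_A(x) = (x - 5)^4, so the eigenvalues are known. The minimal polynomial is
  m_A(x) = Π_λ (x − λ)^{k_λ}
where k_λ is the size of the *largest* Jordan block for λ (equivalently, the smallest k with (A − λI)^k v = 0 for every generalised eigenvector v of λ).

  λ = 5: largest Jordan block has size 2, contributing (x − 5)^2

So m_A(x) = (x - 5)^2 = x^2 - 10*x + 25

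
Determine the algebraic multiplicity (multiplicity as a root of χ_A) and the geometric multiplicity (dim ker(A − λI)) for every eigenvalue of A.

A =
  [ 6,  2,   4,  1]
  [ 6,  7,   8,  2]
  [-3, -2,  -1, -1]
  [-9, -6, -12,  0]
λ = 3: alg = 4, geom = 3

Step 1 — factor the characteristic polynomial to read off the algebraic multiplicities:
  χ_A(x) = (x - 3)^4

Step 2 — compute geometric multiplicities via the rank-nullity identity g(λ) = n − rank(A − λI):
  rank(A − (3)·I) = 1, so dim ker(A − (3)·I) = n − 1 = 3

Summary:
  λ = 3: algebraic multiplicity = 4, geometric multiplicity = 3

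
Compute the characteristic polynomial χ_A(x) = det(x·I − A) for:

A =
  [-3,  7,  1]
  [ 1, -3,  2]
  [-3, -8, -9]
x^3 + 15*x^2 + 75*x + 125

Expanding det(x·I − A) (e.g. by cofactor expansion or by noting that A is similar to its Jordan form J, which has the same characteristic polynomial as A) gives
  χ_A(x) = x^3 + 15*x^2 + 75*x + 125
which factors as (x + 5)^3. The eigenvalues (with algebraic multiplicities) are λ = -5 with multiplicity 3.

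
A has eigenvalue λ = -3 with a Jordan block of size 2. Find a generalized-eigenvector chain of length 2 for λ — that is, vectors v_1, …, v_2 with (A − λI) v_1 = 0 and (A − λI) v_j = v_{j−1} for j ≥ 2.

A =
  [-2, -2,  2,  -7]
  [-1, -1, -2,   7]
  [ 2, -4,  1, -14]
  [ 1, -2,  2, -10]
A Jordan chain for λ = -3 of length 2:
v_1 = (1, -1, 2, 1)ᵀ
v_2 = (1, 0, 0, 0)ᵀ

Let N = A − (-3)·I. We want v_2 with N^2 v_2 = 0 but N^1 v_2 ≠ 0; then v_{j-1} := N · v_j for j = 2, …, 2.

Pick v_2 = (1, 0, 0, 0)ᵀ.
Then v_1 = N · v_2 = (1, -1, 2, 1)ᵀ.

Sanity check: (A − (-3)·I) v_1 = (0, 0, 0, 0)ᵀ = 0. ✓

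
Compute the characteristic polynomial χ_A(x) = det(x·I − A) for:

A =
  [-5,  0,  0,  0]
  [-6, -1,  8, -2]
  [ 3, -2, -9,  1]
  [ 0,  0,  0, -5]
x^4 + 20*x^3 + 150*x^2 + 500*x + 625

Expanding det(x·I − A) (e.g. by cofactor expansion or by noting that A is similar to its Jordan form J, which has the same characteristic polynomial as A) gives
  χ_A(x) = x^4 + 20*x^3 + 150*x^2 + 500*x + 625
which factors as (x + 5)^4. The eigenvalues (with algebraic multiplicities) are λ = -5 with multiplicity 4.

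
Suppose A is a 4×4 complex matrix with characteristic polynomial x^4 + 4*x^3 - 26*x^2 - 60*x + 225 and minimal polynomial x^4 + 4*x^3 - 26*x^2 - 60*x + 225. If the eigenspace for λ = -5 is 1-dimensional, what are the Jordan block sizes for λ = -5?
Block sizes for λ = -5: [2]

Step 1 — from the characteristic polynomial, algebraic multiplicity of λ = -5 is 2. From dim ker(A − (-5)·I) = 1, there are exactly 1 Jordan blocks for λ = -5.
Step 2 — from the minimal polynomial, the factor (x + 5)^2 tells us the largest block for λ = -5 has size 2.
Step 3 — with total size 2, 1 blocks, and largest block 2, the block sizes (in nonincreasing order) are [2].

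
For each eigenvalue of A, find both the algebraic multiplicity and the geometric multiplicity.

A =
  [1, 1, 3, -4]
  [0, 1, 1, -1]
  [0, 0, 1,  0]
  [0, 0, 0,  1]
λ = 1: alg = 4, geom = 2

Step 1 — factor the characteristic polynomial to read off the algebraic multiplicities:
  χ_A(x) = (x - 1)^4

Step 2 — compute geometric multiplicities via the rank-nullity identity g(λ) = n − rank(A − λI):
  rank(A − (1)·I) = 2, so dim ker(A − (1)·I) = n − 2 = 2

Summary:
  λ = 1: algebraic multiplicity = 4, geometric multiplicity = 2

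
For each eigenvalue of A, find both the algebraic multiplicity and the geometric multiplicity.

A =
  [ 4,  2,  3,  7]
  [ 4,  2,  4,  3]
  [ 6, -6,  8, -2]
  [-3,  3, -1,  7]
λ = 3: alg = 1, geom = 1; λ = 6: alg = 3, geom = 1

Step 1 — factor the characteristic polynomial to read off the algebraic multiplicities:
  χ_A(x) = (x - 6)^3*(x - 3)

Step 2 — compute geometric multiplicities via the rank-nullity identity g(λ) = n − rank(A − λI):
  rank(A − (3)·I) = 3, so dim ker(A − (3)·I) = n − 3 = 1
  rank(A − (6)·I) = 3, so dim ker(A − (6)·I) = n − 3 = 1

Summary:
  λ = 3: algebraic multiplicity = 1, geometric multiplicity = 1
  λ = 6: algebraic multiplicity = 3, geometric multiplicity = 1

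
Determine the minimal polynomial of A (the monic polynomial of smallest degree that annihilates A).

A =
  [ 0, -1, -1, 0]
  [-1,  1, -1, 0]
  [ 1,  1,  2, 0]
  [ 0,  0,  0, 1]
x^3 - 3*x^2 + 3*x - 1

The characteristic polynomial is χ_A(x) = (x - 1)^4, so the eigenvalues are known. The minimal polynomial is
  m_A(x) = Π_λ (x − λ)^{k_λ}
where k_λ is the size of the *largest* Jordan block for λ (equivalently, the smallest k with (A − λI)^k v = 0 for every generalised eigenvector v of λ).

  λ = 1: largest Jordan block has size 3, contributing (x − 1)^3

So m_A(x) = (x - 1)^3 = x^3 - 3*x^2 + 3*x - 1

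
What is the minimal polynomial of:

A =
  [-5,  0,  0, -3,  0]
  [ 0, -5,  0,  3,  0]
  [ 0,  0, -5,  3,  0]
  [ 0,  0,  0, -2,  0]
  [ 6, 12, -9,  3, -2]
x^2 + 7*x + 10

The characteristic polynomial is χ_A(x) = (x + 2)^2*(x + 5)^3, so the eigenvalues are known. The minimal polynomial is
  m_A(x) = Π_λ (x − λ)^{k_λ}
where k_λ is the size of the *largest* Jordan block for λ (equivalently, the smallest k with (A − λI)^k v = 0 for every generalised eigenvector v of λ).

  λ = -5: largest Jordan block has size 1, contributing (x + 5)
  λ = -2: largest Jordan block has size 1, contributing (x + 2)

So m_A(x) = (x + 2)*(x + 5) = x^2 + 7*x + 10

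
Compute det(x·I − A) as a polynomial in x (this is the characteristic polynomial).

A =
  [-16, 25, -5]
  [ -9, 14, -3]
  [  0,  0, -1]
x^3 + 3*x^2 + 3*x + 1

Expanding det(x·I − A) (e.g. by cofactor expansion or by noting that A is similar to its Jordan form J, which has the same characteristic polynomial as A) gives
  χ_A(x) = x^3 + 3*x^2 + 3*x + 1
which factors as (x + 1)^3. The eigenvalues (with algebraic multiplicities) are λ = -1 with multiplicity 3.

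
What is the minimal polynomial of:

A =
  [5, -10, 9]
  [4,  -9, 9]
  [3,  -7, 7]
x^3 - 3*x^2 + 3*x - 1

The characteristic polynomial is χ_A(x) = (x - 1)^3, so the eigenvalues are known. The minimal polynomial is
  m_A(x) = Π_λ (x − λ)^{k_λ}
where k_λ is the size of the *largest* Jordan block for λ (equivalently, the smallest k with (A − λI)^k v = 0 for every generalised eigenvector v of λ).

  λ = 1: largest Jordan block has size 3, contributing (x − 1)^3

So m_A(x) = (x - 1)^3 = x^3 - 3*x^2 + 3*x - 1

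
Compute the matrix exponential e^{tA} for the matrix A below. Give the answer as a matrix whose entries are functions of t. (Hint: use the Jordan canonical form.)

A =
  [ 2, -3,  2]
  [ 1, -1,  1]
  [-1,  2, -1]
e^{tA} =
  [-t^2/2 + 2*t + 1, t^2/2 - 3*t, -t^2/2 + 2*t]
  [t, 1 - t, t]
  [t^2/2 - t, -t^2/2 + 2*t, t^2/2 - t + 1]

Strategy: write A = P · J · P⁻¹ where J is a Jordan canonical form, so e^{tA} = P · e^{tJ} · P⁻¹, and e^{tJ} can be computed block-by-block.

A has Jordan form
J =
  [0, 1, 0]
  [0, 0, 1]
  [0, 0, 0]
(up to reordering of blocks).

Per-block formulas:
  For a 3×3 Jordan block J_3(0): exp(t · J_3(0)) = e^(0t)·(I + t·N + (t^2/2)·N^2), where N is the 3×3 nilpotent shift.

After assembling e^{tJ} and conjugating by P, we get:

e^{tA} =
  [-t^2/2 + 2*t + 1, t^2/2 - 3*t, -t^2/2 + 2*t]
  [t, 1 - t, t]
  [t^2/2 - t, -t^2/2 + 2*t, t^2/2 - t + 1]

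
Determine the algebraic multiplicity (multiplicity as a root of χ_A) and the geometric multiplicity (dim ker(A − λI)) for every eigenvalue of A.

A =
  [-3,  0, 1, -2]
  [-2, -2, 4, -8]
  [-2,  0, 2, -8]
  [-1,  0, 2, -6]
λ = -3: alg = 1, geom = 1; λ = -2: alg = 3, geom = 2

Step 1 — factor the characteristic polynomial to read off the algebraic multiplicities:
  χ_A(x) = (x + 2)^3*(x + 3)

Step 2 — compute geometric multiplicities via the rank-nullity identity g(λ) = n − rank(A − λI):
  rank(A − (-3)·I) = 3, so dim ker(A − (-3)·I) = n − 3 = 1
  rank(A − (-2)·I) = 2, so dim ker(A − (-2)·I) = n − 2 = 2

Summary:
  λ = -3: algebraic multiplicity = 1, geometric multiplicity = 1
  λ = -2: algebraic multiplicity = 3, geometric multiplicity = 2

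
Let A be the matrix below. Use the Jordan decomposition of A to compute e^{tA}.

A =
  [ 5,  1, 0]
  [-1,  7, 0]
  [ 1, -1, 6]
e^{tA} =
  [-t*exp(6*t) + exp(6*t), t*exp(6*t), 0]
  [-t*exp(6*t), t*exp(6*t) + exp(6*t), 0]
  [t*exp(6*t), -t*exp(6*t), exp(6*t)]

Strategy: write A = P · J · P⁻¹ where J is a Jordan canonical form, so e^{tA} = P · e^{tJ} · P⁻¹, and e^{tJ} can be computed block-by-block.

A has Jordan form
J =
  [6, 1, 0]
  [0, 6, 0]
  [0, 0, 6]
(up to reordering of blocks).

Per-block formulas:
  For a 1×1 block at λ = 6: exp(t · [6]) = [e^(6t)].
  For a 2×2 Jordan block J_2(6): exp(t · J_2(6)) = e^(6t)·(I + t·N), where N is the 2×2 nilpotent shift.

After assembling e^{tJ} and conjugating by P, we get:

e^{tA} =
  [-t*exp(6*t) + exp(6*t), t*exp(6*t), 0]
  [-t*exp(6*t), t*exp(6*t) + exp(6*t), 0]
  [t*exp(6*t), -t*exp(6*t), exp(6*t)]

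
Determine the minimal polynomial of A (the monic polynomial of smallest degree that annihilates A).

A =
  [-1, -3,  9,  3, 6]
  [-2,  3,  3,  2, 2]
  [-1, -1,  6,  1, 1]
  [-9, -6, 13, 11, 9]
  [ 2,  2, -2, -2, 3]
x^4 - 17*x^3 + 105*x^2 - 275*x + 250

The characteristic polynomial is χ_A(x) = (x - 5)^4*(x - 2), so the eigenvalues are known. The minimal polynomial is
  m_A(x) = Π_λ (x − λ)^{k_λ}
where k_λ is the size of the *largest* Jordan block for λ (equivalently, the smallest k with (A − λI)^k v = 0 for every generalised eigenvector v of λ).

  λ = 2: largest Jordan block has size 1, contributing (x − 2)
  λ = 5: largest Jordan block has size 3, contributing (x − 5)^3

So m_A(x) = (x - 5)^3*(x - 2) = x^4 - 17*x^3 + 105*x^2 - 275*x + 250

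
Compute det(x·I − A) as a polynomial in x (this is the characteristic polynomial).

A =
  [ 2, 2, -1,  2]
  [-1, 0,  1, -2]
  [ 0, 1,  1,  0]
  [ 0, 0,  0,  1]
x^4 - 4*x^3 + 6*x^2 - 4*x + 1

Expanding det(x·I − A) (e.g. by cofactor expansion or by noting that A is similar to its Jordan form J, which has the same characteristic polynomial as A) gives
  χ_A(x) = x^4 - 4*x^3 + 6*x^2 - 4*x + 1
which factors as (x - 1)^4. The eigenvalues (with algebraic multiplicities) are λ = 1 with multiplicity 4.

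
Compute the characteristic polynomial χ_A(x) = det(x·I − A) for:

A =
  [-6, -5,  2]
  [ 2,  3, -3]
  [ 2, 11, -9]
x^3 + 12*x^2 + 48*x + 64

Expanding det(x·I − A) (e.g. by cofactor expansion or by noting that A is similar to its Jordan form J, which has the same characteristic polynomial as A) gives
  χ_A(x) = x^3 + 12*x^2 + 48*x + 64
which factors as (x + 4)^3. The eigenvalues (with algebraic multiplicities) are λ = -4 with multiplicity 3.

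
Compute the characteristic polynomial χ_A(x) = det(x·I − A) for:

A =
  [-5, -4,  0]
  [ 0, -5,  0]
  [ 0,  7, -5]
x^3 + 15*x^2 + 75*x + 125

Expanding det(x·I − A) (e.g. by cofactor expansion or by noting that A is similar to its Jordan form J, which has the same characteristic polynomial as A) gives
  χ_A(x) = x^3 + 15*x^2 + 75*x + 125
which factors as (x + 5)^3. The eigenvalues (with algebraic multiplicities) are λ = -5 with multiplicity 3.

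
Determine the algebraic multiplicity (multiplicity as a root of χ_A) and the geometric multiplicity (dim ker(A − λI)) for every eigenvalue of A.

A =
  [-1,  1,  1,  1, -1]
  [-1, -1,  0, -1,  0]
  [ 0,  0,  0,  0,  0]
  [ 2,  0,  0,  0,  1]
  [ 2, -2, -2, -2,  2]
λ = 0: alg = 5, geom = 2

Step 1 — factor the characteristic polynomial to read off the algebraic multiplicities:
  χ_A(x) = x^5

Step 2 — compute geometric multiplicities via the rank-nullity identity g(λ) = n − rank(A − λI):
  rank(A − (0)·I) = 3, so dim ker(A − (0)·I) = n − 3 = 2

Summary:
  λ = 0: algebraic multiplicity = 5, geometric multiplicity = 2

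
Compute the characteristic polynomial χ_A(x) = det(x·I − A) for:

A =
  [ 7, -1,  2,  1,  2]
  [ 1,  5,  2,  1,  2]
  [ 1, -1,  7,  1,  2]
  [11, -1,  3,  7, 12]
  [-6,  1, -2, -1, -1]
x^5 - 25*x^4 + 240*x^3 - 1080*x^2 + 2160*x - 1296

Expanding det(x·I − A) (e.g. by cofactor expansion or by noting that A is similar to its Jordan form J, which has the same characteristic polynomial as A) gives
  χ_A(x) = x^5 - 25*x^4 + 240*x^3 - 1080*x^2 + 2160*x - 1296
which factors as (x - 6)^4*(x - 1). The eigenvalues (with algebraic multiplicities) are λ = 1 with multiplicity 1, λ = 6 with multiplicity 4.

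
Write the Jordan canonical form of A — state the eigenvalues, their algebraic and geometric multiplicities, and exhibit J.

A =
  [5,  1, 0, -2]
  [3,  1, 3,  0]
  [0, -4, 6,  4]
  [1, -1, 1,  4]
J_3(4) ⊕ J_1(4)

The characteristic polynomial is
  det(x·I − A) = x^4 - 16*x^3 + 96*x^2 - 256*x + 256 = (x - 4)^4

Eigenvalues and multiplicities (the geometric multiplicity of λ is n − rank(A − λI), which equals the number of Jordan blocks for λ):
  λ = 4: algebraic multiplicity = 4, geometric multiplicity = 2

Determining the block sizes for each eigenvalue:
  λ = 4: with am = 4 and gm = 2, the partition is not yet determined (e.g. several partitions of 4 into 2 parts exist). Let N = A − (4)·I. Computing rank(N^1) = 2, rank(N^2) = 1, rank(N^3) = 0; the number of blocks of size ≥ j is rank(N^{j−1}) − rank(N^j), giving [2, 1, 1]. So we have 1 block(s) of size 3, 1 block(s) of size 1 → block sizes [3, 1]

Assembling the blocks gives a Jordan form
J =
  [4, 1, 0, 0]
  [0, 4, 1, 0]
  [0, 0, 4, 0]
  [0, 0, 0, 4]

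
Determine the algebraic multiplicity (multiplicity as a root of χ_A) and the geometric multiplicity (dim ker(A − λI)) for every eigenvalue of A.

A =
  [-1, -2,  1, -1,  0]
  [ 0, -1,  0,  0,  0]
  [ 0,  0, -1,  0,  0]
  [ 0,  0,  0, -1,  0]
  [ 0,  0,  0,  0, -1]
λ = -1: alg = 5, geom = 4

Step 1 — factor the characteristic polynomial to read off the algebraic multiplicities:
  χ_A(x) = (x + 1)^5

Step 2 — compute geometric multiplicities via the rank-nullity identity g(λ) = n − rank(A − λI):
  rank(A − (-1)·I) = 1, so dim ker(A − (-1)·I) = n − 1 = 4

Summary:
  λ = -1: algebraic multiplicity = 5, geometric multiplicity = 4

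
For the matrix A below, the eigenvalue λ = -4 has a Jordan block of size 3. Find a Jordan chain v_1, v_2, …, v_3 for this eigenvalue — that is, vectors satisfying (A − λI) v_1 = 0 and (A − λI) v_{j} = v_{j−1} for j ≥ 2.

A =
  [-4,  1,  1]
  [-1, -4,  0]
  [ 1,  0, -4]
A Jordan chain for λ = -4 of length 3:
v_1 = (0, -1, 1)ᵀ
v_2 = (1, 0, 0)ᵀ
v_3 = (0, 1, 0)ᵀ

Let N = A − (-4)·I. We want v_3 with N^3 v_3 = 0 but N^2 v_3 ≠ 0; then v_{j-1} := N · v_j for j = 3, …, 2.

Pick v_3 = (0, 1, 0)ᵀ.
Then v_2 = N · v_3 = (1, 0, 0)ᵀ.
Then v_1 = N · v_2 = (0, -1, 1)ᵀ.

Sanity check: (A − (-4)·I) v_1 = (0, 0, 0)ᵀ = 0. ✓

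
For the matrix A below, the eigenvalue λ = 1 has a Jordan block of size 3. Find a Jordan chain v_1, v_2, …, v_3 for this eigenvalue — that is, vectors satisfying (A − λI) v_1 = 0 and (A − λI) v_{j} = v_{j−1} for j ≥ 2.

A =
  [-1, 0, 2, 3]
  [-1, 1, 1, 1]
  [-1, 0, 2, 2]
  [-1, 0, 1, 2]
A Jordan chain for λ = 1 of length 3:
v_1 = (-1, 0, -1, 0)ᵀ
v_2 = (-2, -1, -1, -1)ᵀ
v_3 = (1, 0, 0, 0)ᵀ

Let N = A − (1)·I. We want v_3 with N^3 v_3 = 0 but N^2 v_3 ≠ 0; then v_{j-1} := N · v_j for j = 3, …, 2.

Pick v_3 = (1, 0, 0, 0)ᵀ.
Then v_2 = N · v_3 = (-2, -1, -1, -1)ᵀ.
Then v_1 = N · v_2 = (-1, 0, -1, 0)ᵀ.

Sanity check: (A − (1)·I) v_1 = (0, 0, 0, 0)ᵀ = 0. ✓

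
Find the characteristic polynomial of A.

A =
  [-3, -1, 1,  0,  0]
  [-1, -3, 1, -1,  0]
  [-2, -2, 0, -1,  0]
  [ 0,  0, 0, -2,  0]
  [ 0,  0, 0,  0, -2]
x^5 + 10*x^4 + 40*x^3 + 80*x^2 + 80*x + 32

Expanding det(x·I − A) (e.g. by cofactor expansion or by noting that A is similar to its Jordan form J, which has the same characteristic polynomial as A) gives
  χ_A(x) = x^5 + 10*x^4 + 40*x^3 + 80*x^2 + 80*x + 32
which factors as (x + 2)^5. The eigenvalues (with algebraic multiplicities) are λ = -2 with multiplicity 5.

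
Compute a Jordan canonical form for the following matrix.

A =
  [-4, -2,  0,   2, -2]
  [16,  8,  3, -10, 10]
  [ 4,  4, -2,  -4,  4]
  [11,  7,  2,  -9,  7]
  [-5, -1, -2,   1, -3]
J_3(-2) ⊕ J_1(-2) ⊕ J_1(-2)

The characteristic polynomial is
  det(x·I − A) = x^5 + 10*x^4 + 40*x^3 + 80*x^2 + 80*x + 32 = (x + 2)^5

Eigenvalues and multiplicities (the geometric multiplicity of λ is n − rank(A − λI), which equals the number of Jordan blocks for λ):
  λ = -2: algebraic multiplicity = 5, geometric multiplicity = 3

Determining the block sizes for each eigenvalue:
  λ = -2: with am = 5 and gm = 3, the partition is not yet determined (e.g. several partitions of 5 into 3 parts exist). Let N = A − (-2)·I. Computing rank(N^1) = 2, rank(N^2) = 1, rank(N^3) = 0; the number of blocks of size ≥ j is rank(N^{j−1}) − rank(N^j), giving [3, 1, 1]. So we have 1 block(s) of size 3, 2 block(s) of size 1 → block sizes [3, 1, 1]

Assembling the blocks gives a Jordan form
J =
  [-2,  1,  0,  0,  0]
  [ 0, -2,  1,  0,  0]
  [ 0,  0, -2,  0,  0]
  [ 0,  0,  0, -2,  0]
  [ 0,  0,  0,  0, -2]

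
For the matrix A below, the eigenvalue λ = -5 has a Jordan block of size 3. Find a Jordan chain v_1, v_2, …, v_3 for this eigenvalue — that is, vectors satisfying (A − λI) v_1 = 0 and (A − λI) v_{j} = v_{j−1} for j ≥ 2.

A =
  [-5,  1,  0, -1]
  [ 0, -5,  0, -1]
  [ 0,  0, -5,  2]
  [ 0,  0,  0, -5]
A Jordan chain for λ = -5 of length 3:
v_1 = (-1, 0, 0, 0)ᵀ
v_2 = (-1, -1, 2, 0)ᵀ
v_3 = (0, 0, 0, 1)ᵀ

Let N = A − (-5)·I. We want v_3 with N^3 v_3 = 0 but N^2 v_3 ≠ 0; then v_{j-1} := N · v_j for j = 3, …, 2.

Pick v_3 = (0, 0, 0, 1)ᵀ.
Then v_2 = N · v_3 = (-1, -1, 2, 0)ᵀ.
Then v_1 = N · v_2 = (-1, 0, 0, 0)ᵀ.

Sanity check: (A − (-5)·I) v_1 = (0, 0, 0, 0)ᵀ = 0. ✓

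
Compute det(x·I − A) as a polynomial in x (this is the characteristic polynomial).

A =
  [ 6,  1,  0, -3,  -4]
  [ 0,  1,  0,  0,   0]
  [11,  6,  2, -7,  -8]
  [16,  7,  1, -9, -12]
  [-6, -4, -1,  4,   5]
x^5 - 5*x^4 + 10*x^3 - 10*x^2 + 5*x - 1

Expanding det(x·I − A) (e.g. by cofactor expansion or by noting that A is similar to its Jordan form J, which has the same characteristic polynomial as A) gives
  χ_A(x) = x^5 - 5*x^4 + 10*x^3 - 10*x^2 + 5*x - 1
which factors as (x - 1)^5. The eigenvalues (with algebraic multiplicities) are λ = 1 with multiplicity 5.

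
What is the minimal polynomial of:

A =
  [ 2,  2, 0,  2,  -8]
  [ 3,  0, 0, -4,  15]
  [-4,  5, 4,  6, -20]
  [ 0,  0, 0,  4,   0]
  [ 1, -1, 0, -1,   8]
x^4 - 14*x^3 + 73*x^2 - 168*x + 144

The characteristic polynomial is χ_A(x) = (x - 4)^3*(x - 3)^2, so the eigenvalues are known. The minimal polynomial is
  m_A(x) = Π_λ (x − λ)^{k_λ}
where k_λ is the size of the *largest* Jordan block for λ (equivalently, the smallest k with (A − λI)^k v = 0 for every generalised eigenvector v of λ).

  λ = 3: largest Jordan block has size 2, contributing (x − 3)^2
  λ = 4: largest Jordan block has size 2, contributing (x − 4)^2

So m_A(x) = (x - 4)^2*(x - 3)^2 = x^4 - 14*x^3 + 73*x^2 - 168*x + 144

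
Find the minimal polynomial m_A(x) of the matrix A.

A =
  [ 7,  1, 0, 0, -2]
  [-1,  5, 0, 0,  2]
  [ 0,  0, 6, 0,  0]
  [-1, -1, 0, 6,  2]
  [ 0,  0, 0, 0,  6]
x^2 - 12*x + 36

The characteristic polynomial is χ_A(x) = (x - 6)^5, so the eigenvalues are known. The minimal polynomial is
  m_A(x) = Π_λ (x − λ)^{k_λ}
where k_λ is the size of the *largest* Jordan block for λ (equivalently, the smallest k with (A − λI)^k v = 0 for every generalised eigenvector v of λ).

  λ = 6: largest Jordan block has size 2, contributing (x − 6)^2

So m_A(x) = (x - 6)^2 = x^2 - 12*x + 36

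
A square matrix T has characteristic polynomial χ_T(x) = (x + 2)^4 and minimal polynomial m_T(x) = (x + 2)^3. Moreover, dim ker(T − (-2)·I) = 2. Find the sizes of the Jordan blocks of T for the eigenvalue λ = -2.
Block sizes for λ = -2: [3, 1]

Step 1 — from the characteristic polynomial, algebraic multiplicity of λ = -2 is 4. From dim ker(T − (-2)·I) = 2, there are exactly 2 Jordan blocks for λ = -2.
Step 2 — from the minimal polynomial, the factor (x + 2)^3 tells us the largest block for λ = -2 has size 3.
Step 3 — with total size 4, 2 blocks, and largest block 3, the block sizes (in nonincreasing order) are [3, 1].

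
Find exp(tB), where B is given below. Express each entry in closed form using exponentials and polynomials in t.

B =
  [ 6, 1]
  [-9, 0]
e^{tB} =
  [3*t*exp(3*t) + exp(3*t), t*exp(3*t)]
  [-9*t*exp(3*t), -3*t*exp(3*t) + exp(3*t)]

Strategy: write B = P · J · P⁻¹ where J is a Jordan canonical form, so e^{tB} = P · e^{tJ} · P⁻¹, and e^{tJ} can be computed block-by-block.

B has Jordan form
J =
  [3, 1]
  [0, 3]
(up to reordering of blocks).

Per-block formulas:
  For a 2×2 Jordan block J_2(3): exp(t · J_2(3)) = e^(3t)·(I + t·N), where N is the 2×2 nilpotent shift.

After assembling e^{tJ} and conjugating by P, we get:

e^{tB} =
  [3*t*exp(3*t) + exp(3*t), t*exp(3*t)]
  [-9*t*exp(3*t), -3*t*exp(3*t) + exp(3*t)]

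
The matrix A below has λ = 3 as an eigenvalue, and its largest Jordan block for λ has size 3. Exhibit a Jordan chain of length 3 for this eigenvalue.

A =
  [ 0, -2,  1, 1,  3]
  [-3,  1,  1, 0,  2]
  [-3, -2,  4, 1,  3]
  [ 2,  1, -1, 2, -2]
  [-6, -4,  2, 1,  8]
A Jordan chain for λ = 3 of length 3:
v_1 = (-4, 0, -4, 4, -4)ᵀ
v_2 = (-3, -3, -3, 2, -6)ᵀ
v_3 = (1, 0, 0, 0, 0)ᵀ

Let N = A − (3)·I. We want v_3 with N^3 v_3 = 0 but N^2 v_3 ≠ 0; then v_{j-1} := N · v_j for j = 3, …, 2.

Pick v_3 = (1, 0, 0, 0, 0)ᵀ.
Then v_2 = N · v_3 = (-3, -3, -3, 2, -6)ᵀ.
Then v_1 = N · v_2 = (-4, 0, -4, 4, -4)ᵀ.

Sanity check: (A − (3)·I) v_1 = (0, 0, 0, 0, 0)ᵀ = 0. ✓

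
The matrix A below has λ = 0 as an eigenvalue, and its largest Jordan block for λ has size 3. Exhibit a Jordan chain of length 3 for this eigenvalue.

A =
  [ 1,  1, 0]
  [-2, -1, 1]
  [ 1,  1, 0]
A Jordan chain for λ = 0 of length 3:
v_1 = (-1, 1, -1)ᵀ
v_2 = (1, -2, 1)ᵀ
v_3 = (1, 0, 0)ᵀ

Let N = A − (0)·I. We want v_3 with N^3 v_3 = 0 but N^2 v_3 ≠ 0; then v_{j-1} := N · v_j for j = 3, …, 2.

Pick v_3 = (1, 0, 0)ᵀ.
Then v_2 = N · v_3 = (1, -2, 1)ᵀ.
Then v_1 = N · v_2 = (-1, 1, -1)ᵀ.

Sanity check: (A − (0)·I) v_1 = (0, 0, 0)ᵀ = 0. ✓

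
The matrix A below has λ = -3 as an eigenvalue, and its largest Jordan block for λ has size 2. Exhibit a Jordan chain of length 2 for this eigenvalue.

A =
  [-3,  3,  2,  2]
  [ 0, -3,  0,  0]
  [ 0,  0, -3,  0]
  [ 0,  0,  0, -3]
A Jordan chain for λ = -3 of length 2:
v_1 = (3, 0, 0, 0)ᵀ
v_2 = (0, 1, 0, 0)ᵀ

Let N = A − (-3)·I. We want v_2 with N^2 v_2 = 0 but N^1 v_2 ≠ 0; then v_{j-1} := N · v_j for j = 2, …, 2.

Pick v_2 = (0, 1, 0, 0)ᵀ.
Then v_1 = N · v_2 = (3, 0, 0, 0)ᵀ.

Sanity check: (A − (-3)·I) v_1 = (0, 0, 0, 0)ᵀ = 0. ✓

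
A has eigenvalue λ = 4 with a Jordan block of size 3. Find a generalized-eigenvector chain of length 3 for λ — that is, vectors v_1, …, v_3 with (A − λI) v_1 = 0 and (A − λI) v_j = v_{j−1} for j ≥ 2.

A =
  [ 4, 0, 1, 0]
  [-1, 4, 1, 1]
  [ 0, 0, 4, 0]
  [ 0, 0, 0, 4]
A Jordan chain for λ = 4 of length 3:
v_1 = (0, -1, 0, 0)ᵀ
v_2 = (1, 1, 0, 0)ᵀ
v_3 = (0, 0, 1, 0)ᵀ

Let N = A − (4)·I. We want v_3 with N^3 v_3 = 0 but N^2 v_3 ≠ 0; then v_{j-1} := N · v_j for j = 3, …, 2.

Pick v_3 = (0, 0, 1, 0)ᵀ.
Then v_2 = N · v_3 = (1, 1, 0, 0)ᵀ.
Then v_1 = N · v_2 = (0, -1, 0, 0)ᵀ.

Sanity check: (A − (4)·I) v_1 = (0, 0, 0, 0)ᵀ = 0. ✓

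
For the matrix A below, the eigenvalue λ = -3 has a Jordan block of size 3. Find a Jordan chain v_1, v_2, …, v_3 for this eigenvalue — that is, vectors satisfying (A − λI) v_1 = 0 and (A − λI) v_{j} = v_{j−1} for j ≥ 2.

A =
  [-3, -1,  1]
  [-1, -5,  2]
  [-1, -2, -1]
A Jordan chain for λ = -3 of length 3:
v_1 = (0, 1, 1)ᵀ
v_2 = (-1, -2, -2)ᵀ
v_3 = (0, 1, 0)ᵀ

Let N = A − (-3)·I. We want v_3 with N^3 v_3 = 0 but N^2 v_3 ≠ 0; then v_{j-1} := N · v_j for j = 3, …, 2.

Pick v_3 = (0, 1, 0)ᵀ.
Then v_2 = N · v_3 = (-1, -2, -2)ᵀ.
Then v_1 = N · v_2 = (0, 1, 1)ᵀ.

Sanity check: (A − (-3)·I) v_1 = (0, 0, 0)ᵀ = 0. ✓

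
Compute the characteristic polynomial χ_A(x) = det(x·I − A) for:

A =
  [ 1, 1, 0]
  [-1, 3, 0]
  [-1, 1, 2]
x^3 - 6*x^2 + 12*x - 8

Expanding det(x·I − A) (e.g. by cofactor expansion or by noting that A is similar to its Jordan form J, which has the same characteristic polynomial as A) gives
  χ_A(x) = x^3 - 6*x^2 + 12*x - 8
which factors as (x - 2)^3. The eigenvalues (with algebraic multiplicities) are λ = 2 with multiplicity 3.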